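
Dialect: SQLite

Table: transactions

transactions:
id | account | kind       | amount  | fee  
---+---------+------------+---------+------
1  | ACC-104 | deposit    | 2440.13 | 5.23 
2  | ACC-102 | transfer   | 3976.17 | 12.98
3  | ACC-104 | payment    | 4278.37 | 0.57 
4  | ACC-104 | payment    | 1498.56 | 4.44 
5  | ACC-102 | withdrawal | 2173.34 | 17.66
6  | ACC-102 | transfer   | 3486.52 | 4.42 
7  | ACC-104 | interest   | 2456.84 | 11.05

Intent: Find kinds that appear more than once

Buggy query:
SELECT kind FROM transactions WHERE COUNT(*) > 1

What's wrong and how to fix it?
Bug: WHERE can't reference COUNT(*); aggregates are computed after WHERE

Fix: GROUP BY kind, then filter groups with HAVING COUNT(*) > 1

Corrected query:
SELECT kind FROM transactions GROUP BY kind HAVING COUNT(*) > 1

Result:
kind    
--------
payment 
transfer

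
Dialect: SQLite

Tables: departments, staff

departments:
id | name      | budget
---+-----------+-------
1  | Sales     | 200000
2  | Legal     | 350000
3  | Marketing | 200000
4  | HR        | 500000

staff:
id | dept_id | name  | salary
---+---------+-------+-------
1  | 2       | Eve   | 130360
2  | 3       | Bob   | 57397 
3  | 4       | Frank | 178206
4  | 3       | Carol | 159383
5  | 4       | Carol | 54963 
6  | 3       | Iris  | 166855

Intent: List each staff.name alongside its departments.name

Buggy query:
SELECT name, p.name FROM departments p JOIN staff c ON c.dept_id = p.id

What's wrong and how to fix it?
Bug: 'name' exists in both joined tables, so the database can't tell which one is meant

Fix: Prefix ambiguous columns with the table alias

Corrected query:
SELECT c.name, p.name FROM departments p JOIN staff c ON c.dept_id = p.id

Result:
name  | name     
------+----------
Eve   | Legal    
Bob   | Marketing
Frank | HR       
Carol | Marketing
Carol | HR       
Iris  | Marketing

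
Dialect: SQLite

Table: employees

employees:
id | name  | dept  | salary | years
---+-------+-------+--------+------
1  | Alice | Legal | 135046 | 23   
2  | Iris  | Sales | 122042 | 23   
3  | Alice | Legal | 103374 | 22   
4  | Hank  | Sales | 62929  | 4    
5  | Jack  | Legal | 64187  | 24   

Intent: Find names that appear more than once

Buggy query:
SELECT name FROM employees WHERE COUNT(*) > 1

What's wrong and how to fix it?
Bug: COUNT(*) is an aggregate and cannot be used in WHERE

Fix: GROUP BY name, then filter groups with HAVING COUNT(*) > 1

Corrected query:
SELECT name FROM employees GROUP BY name HAVING COUNT(*) > 1

Result:
name 
-----
Alice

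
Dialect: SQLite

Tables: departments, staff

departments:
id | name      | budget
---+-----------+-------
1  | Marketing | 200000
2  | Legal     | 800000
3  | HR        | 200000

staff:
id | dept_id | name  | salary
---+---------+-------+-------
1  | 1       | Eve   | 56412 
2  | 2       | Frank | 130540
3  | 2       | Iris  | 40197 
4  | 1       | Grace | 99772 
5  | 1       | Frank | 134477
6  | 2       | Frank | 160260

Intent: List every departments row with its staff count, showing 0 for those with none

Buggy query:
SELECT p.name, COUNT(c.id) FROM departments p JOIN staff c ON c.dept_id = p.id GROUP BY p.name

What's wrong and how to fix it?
Bug: INNER JOIN drops departments rows that have no matching staff rows

Fix: Use LEFT JOIN so parents without children still appear (COUNT(c.id) gives 0)

Corrected query:
SELECT p.name, COUNT(c.id) FROM departments p LEFT JOIN staff c ON c.dept_id = p.id GROUP BY p.name

Result:
name      | COUNT(c.id)
----------+------------
HR        | 0          
Legal     | 3          
Marketing | 3          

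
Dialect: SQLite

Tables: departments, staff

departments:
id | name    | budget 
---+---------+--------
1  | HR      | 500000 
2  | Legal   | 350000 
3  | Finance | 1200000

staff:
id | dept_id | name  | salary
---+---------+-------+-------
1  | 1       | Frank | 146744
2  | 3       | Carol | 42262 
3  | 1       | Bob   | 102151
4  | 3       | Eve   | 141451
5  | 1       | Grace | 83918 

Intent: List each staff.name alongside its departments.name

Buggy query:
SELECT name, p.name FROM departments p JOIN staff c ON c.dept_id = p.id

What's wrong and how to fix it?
Bug: Both tables have a 'name' column; the unqualified reference is ambiguous

Fix: Prefix ambiguous columns with the table alias

Corrected query:
SELECT c.name, p.name FROM departments p JOIN staff c ON c.dept_id = p.id

Result:
name  | name   
------+--------
Frank | HR     
Carol | Finance
Bob   | HR     
Eve   | Finance
Grace | HR     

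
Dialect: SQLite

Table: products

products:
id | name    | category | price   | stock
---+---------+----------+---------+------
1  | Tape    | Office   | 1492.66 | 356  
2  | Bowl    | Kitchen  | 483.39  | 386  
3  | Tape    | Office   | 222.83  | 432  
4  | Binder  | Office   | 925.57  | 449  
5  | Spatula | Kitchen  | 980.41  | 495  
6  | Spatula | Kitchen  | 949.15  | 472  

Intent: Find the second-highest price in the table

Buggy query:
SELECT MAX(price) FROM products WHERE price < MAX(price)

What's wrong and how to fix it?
Bug: The inner MAX is an aggregate inside WHERE, which is not allowed

Fix: Put the inner MAX in a scalar subquery

Corrected query:
SELECT MAX(price) FROM products WHERE price < (SELECT MAX(price) FROM products)

Result:
MAX(price)
----------
980.41    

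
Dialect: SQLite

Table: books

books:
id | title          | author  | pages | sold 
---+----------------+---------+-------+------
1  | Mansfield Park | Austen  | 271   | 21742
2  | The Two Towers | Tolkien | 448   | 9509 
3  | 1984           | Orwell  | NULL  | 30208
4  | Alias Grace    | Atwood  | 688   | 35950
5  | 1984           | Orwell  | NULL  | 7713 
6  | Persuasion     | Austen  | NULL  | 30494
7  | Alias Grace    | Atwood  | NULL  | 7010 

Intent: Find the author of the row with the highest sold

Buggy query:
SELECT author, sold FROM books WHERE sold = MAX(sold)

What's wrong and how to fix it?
Bug: MAX(sold) is an aggregate and cannot be used directly in WHERE

Fix: Use a subquery: WHERE sold = (SELECT MAX(sold) FROM books)

Corrected query:
SELECT author, sold FROM books WHERE sold = (SELECT MAX(sold) FROM books)

Result:
author | sold 
-------+------
Atwood | 35950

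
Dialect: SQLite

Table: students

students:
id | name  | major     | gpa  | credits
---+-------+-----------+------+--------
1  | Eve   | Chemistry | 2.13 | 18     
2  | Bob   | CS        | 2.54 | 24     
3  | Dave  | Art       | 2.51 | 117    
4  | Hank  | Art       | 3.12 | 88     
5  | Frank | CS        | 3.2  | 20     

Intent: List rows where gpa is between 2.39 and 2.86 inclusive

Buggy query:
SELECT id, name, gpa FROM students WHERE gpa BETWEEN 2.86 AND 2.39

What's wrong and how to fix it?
Bug: The bounds are reversed; BETWEEN a AND b requires a <= b to match anything

Fix: Swap the bounds so the smaller value comes first

Corrected query:
SELECT id, name, gpa FROM students WHERE gpa BETWEEN 2.39 AND 2.86

Result:
id | name | gpa 
---+------+-----
2  | Bob  | 2.54
3  | Dave | 2.51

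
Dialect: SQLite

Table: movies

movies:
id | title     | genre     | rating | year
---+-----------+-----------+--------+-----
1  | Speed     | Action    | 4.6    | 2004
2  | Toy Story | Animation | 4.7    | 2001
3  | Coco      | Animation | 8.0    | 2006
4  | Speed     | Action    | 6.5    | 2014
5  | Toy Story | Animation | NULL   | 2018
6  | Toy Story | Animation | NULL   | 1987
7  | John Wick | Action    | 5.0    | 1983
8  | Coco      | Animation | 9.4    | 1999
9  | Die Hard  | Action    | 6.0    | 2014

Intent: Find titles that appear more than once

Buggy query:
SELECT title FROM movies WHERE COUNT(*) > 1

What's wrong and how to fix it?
Bug: COUNT(*) is an aggregate and cannot be used in WHERE

Fix: GROUP BY title, then filter groups with HAVING COUNT(*) > 1

Corrected query:
SELECT title FROM movies GROUP BY title HAVING COUNT(*) > 1

Result:
title    
---------
Coco     
Speed    
Toy Story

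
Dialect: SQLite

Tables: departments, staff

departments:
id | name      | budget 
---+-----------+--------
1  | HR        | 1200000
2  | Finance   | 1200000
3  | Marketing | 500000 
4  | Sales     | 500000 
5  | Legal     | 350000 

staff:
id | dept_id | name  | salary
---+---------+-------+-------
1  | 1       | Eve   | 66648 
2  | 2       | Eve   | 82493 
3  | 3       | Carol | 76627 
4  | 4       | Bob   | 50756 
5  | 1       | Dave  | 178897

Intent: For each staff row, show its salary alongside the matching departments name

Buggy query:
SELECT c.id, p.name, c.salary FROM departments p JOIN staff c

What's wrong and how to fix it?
Bug: JOIN with no ON clause produces a cartesian product; every staff row pairs with every departments row

Fix: Specify the join condition linking the foreign key to the parent id

Corrected query:
SELECT c.id, p.name, c.salary FROM departments p JOIN staff c ON c.dept_id = p.id

Result:
id | name      | salary
---+-----------+-------
1  | HR        | 66648 
2  | Finance   | 82493 
3  | Marketing | 76627 
4  | Sales     | 50756 
5  | HR        | 178897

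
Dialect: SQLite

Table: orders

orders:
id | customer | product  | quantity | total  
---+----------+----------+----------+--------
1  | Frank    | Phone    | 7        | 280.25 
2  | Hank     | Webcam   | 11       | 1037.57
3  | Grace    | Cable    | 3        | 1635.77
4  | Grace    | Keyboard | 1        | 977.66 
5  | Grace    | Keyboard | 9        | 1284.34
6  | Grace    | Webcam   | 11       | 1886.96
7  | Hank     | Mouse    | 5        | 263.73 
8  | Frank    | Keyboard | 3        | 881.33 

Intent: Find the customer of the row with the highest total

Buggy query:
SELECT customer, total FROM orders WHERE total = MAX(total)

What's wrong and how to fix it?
Bug: MAX(total) is an aggregate and cannot be used directly in WHERE

Fix: Wrap MAX in a scalar subquery so WHERE compares against a single value

Corrected query:
SELECT customer, total FROM orders WHERE total = (SELECT MAX(total) FROM orders)

Result:
customer | total  
---------+--------
Grace    | 1886.96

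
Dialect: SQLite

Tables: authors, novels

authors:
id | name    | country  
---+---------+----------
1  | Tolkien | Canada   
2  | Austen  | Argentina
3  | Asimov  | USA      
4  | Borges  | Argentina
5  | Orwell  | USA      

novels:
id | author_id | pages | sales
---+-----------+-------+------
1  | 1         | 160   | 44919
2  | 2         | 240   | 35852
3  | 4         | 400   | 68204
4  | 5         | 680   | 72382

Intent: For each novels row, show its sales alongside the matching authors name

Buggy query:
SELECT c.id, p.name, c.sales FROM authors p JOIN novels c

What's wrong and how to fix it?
Bug: JOIN with no ON clause produces a cartesian product; every novels row pairs with every authors row

Fix: Add ON c.author_id = p.id to the JOIN

Corrected query:
SELECT c.id, p.name, c.sales FROM authors p JOIN novels c ON c.author_id = p.id

Result:
id | name    | sales
---+---------+------
1  | Tolkien | 44919
2  | Austen  | 35852
3  | Borges  | 68204
4  | Orwell  | 72382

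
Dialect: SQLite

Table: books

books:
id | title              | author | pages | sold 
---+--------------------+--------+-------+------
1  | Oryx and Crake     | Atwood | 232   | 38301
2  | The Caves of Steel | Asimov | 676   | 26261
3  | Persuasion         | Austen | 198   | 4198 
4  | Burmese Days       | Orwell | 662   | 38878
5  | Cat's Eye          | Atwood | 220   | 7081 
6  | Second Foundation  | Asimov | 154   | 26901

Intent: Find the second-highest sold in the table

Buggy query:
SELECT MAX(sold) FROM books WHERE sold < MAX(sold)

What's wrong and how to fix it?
Bug: The inner MAX is an aggregate inside WHERE, which is not allowed

Fix: Compute the overall MAX in a subquery, then take MAX of rows below it

Corrected query:
SELECT MAX(sold) FROM books WHERE sold < (SELECT MAX(sold) FROM books)

Result:
MAX(sold)
---------
38301    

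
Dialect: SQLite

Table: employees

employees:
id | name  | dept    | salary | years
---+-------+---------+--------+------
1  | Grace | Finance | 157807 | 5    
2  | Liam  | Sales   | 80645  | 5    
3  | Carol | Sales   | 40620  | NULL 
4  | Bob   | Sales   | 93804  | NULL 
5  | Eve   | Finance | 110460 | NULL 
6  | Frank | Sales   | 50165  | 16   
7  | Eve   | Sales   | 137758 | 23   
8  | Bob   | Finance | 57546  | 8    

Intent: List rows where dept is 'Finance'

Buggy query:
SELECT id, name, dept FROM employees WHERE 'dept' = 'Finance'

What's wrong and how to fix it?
Bug: 'dept' in single quotes is a string literal, not the column; the comparison is literal-vs-literal and never true

Fix: Remove the quotes around the column name (or use double quotes for an identifier)

Corrected query:
SELECT id, name, dept FROM employees WHERE dept = 'Finance'

Result:
id | name  | dept   
---+-------+--------
1  | Grace | Finance
5  | Eve   | Finance
8  | Bob   | Finance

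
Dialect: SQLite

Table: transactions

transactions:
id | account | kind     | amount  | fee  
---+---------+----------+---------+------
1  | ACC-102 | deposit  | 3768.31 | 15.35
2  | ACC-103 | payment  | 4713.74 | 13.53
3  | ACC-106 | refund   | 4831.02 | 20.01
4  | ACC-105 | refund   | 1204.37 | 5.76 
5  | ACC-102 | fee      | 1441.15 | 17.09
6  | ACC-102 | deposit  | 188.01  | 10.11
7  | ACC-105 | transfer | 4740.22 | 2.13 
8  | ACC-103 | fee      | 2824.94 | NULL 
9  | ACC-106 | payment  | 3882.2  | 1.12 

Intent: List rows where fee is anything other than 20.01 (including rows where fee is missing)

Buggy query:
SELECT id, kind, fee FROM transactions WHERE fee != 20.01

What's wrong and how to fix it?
Bug: Inequality against NULL is unknown, not true; rows with NULL are dropped

Fix: Handle NULL separately with IS NULL alongside the inequality

Corrected query:
SELECT id, kind, fee FROM transactions WHERE fee != 20.01 OR fee IS NULL

Result:
id | kind     | fee  
---+----------+------
1  | deposit  | 15.35
2  | payment  | 13.53
4  | refund   | 5.76 
5  | fee      | 17.09
6  | deposit  | 10.11
7  | transfer | 2.13 
8  | fee      | NULL 
9  | payment  | 1.12 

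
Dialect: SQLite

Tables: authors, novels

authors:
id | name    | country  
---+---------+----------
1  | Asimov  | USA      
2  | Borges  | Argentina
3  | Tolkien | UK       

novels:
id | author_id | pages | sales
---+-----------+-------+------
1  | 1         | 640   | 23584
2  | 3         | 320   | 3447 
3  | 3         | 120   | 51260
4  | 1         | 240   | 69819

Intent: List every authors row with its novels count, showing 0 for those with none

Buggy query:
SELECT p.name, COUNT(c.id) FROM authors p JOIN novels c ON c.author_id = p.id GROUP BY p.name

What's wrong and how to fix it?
Bug: An inner join excludes parents with zero children

Fix: Use LEFT JOIN so parents without children still appear (COUNT(c.id) gives 0)

Corrected query:
SELECT p.name, COUNT(c.id) FROM authors p LEFT JOIN novels c ON c.author_id = p.id GROUP BY p.name

Result:
name    | COUNT(c.id)
--------+------------
Asimov  | 2          
Borges  | 0          
Tolkien | 2          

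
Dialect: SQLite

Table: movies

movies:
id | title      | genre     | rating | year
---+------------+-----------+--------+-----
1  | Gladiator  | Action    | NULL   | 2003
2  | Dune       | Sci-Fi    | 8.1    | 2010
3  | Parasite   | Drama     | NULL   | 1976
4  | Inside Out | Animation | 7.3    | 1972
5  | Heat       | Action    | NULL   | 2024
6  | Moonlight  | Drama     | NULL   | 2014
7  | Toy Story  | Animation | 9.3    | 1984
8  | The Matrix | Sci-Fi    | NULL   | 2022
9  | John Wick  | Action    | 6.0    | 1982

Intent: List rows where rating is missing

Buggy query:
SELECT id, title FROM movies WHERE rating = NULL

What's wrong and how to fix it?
Bug: '= NULL' is always unknown in SQL three-valued logic, so no rows match

Fix: Replace '= NULL' with 'IS NULL'

Corrected query:
SELECT id, title FROM movies WHERE rating IS NULL

Result:
id | title     
---+-----------
1  | Gladiator 
3  | Parasite  
5  | Heat      
6  | Moonlight 
8  | The Matrix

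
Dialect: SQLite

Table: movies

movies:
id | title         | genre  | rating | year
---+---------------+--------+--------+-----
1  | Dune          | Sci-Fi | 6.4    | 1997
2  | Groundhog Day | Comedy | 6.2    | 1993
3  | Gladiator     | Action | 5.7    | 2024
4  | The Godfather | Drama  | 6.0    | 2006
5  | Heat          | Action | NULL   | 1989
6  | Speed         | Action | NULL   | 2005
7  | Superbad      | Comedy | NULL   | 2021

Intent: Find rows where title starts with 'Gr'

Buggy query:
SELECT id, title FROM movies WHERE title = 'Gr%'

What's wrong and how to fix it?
Bug: Wildcards only work with LIKE; '=' treats '%' as a literal character

Fix: Replace '=' with LIKE so 'Gr%' is treated as a pattern

Corrected query:
SELECT id, title FROM movies WHERE title LIKE 'Gr%'

Result:
id | title        
---+--------------
2  | Groundhog Day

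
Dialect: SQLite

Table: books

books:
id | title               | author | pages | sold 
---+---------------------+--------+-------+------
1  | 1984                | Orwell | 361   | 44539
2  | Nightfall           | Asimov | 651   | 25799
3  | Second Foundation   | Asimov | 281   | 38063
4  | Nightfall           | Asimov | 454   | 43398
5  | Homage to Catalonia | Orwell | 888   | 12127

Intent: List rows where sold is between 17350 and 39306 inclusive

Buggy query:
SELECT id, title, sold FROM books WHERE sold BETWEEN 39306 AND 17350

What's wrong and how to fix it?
Bug: BETWEEN expects the lower bound first; with 39306 AND 17350 the range is empty

Fix: Write BETWEEN 17350 AND 39306

Corrected query:
SELECT id, title, sold FROM books WHERE sold BETWEEN 17350 AND 39306

Result:
id | title             | sold 
---+-------------------+------
2  | Nightfall         | 25799
3  | Second Foundation | 38063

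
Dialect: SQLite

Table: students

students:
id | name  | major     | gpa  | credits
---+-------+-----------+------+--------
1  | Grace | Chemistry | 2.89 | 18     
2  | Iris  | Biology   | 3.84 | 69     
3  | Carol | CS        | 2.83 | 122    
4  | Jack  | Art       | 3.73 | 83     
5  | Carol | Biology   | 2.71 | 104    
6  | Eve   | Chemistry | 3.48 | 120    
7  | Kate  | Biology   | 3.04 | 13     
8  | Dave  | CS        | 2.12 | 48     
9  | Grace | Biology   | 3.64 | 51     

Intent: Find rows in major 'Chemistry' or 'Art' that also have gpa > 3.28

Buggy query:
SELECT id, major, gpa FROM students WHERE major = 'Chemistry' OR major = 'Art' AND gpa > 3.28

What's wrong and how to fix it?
Bug: Without parentheses, AND is evaluated before OR, so the gpa filter only applies to the 'Art' branch

Fix: Add parentheses around the OR so the AND applies to both alternatives

Corrected query:
SELECT id, major, gpa FROM students WHERE (major = 'Chemistry' OR major = 'Art') AND gpa > 3.28

Result:
id | major     | gpa 
---+-----------+-----
4  | Art       | 3.73
6  | Chemistry | 3.48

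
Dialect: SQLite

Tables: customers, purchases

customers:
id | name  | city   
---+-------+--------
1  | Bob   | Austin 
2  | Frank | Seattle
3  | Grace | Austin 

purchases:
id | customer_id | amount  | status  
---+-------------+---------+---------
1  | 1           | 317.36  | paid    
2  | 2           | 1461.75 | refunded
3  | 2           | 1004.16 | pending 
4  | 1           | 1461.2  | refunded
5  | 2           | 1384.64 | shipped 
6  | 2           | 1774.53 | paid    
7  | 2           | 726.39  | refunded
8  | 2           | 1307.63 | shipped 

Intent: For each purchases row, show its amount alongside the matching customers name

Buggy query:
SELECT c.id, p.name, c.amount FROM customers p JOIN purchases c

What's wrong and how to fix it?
Bug: JOIN with no ON clause produces a cartesian product; every purchases row pairs with every customers row

Fix: Add ON c.customer_id = p.id to the JOIN

Corrected query:
SELECT c.id, p.name, c.amount FROM customers p JOIN purchases c ON c.customer_id = p.id

Result:
id | name  | amount 
---+-------+--------
1  | Bob   | 317.36 
2  | Frank | 1461.75
3  | Frank | 1004.16
4  | Bob   | 1461.2 
5  | Frank | 1384.64
6  | Frank | 1774.53
7  | Frank | 726.39 
8  | Frank | 1307.63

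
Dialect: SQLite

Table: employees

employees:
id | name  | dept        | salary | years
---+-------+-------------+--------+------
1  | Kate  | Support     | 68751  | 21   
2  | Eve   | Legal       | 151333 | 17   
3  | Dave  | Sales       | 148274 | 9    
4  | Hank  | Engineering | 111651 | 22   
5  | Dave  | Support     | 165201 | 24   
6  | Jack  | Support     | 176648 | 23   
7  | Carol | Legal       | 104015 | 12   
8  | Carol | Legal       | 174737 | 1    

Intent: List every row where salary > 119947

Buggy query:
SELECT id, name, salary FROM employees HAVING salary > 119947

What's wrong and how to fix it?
Bug: HAVING filters the output of aggregation, but this query has no GROUP BY and no aggregate functions, so SQLite rejects it (HAVING clause on a non-aggregate query); the condition here is per row

Fix: Replace HAVING with WHERE since the condition applies to individual rows

Corrected query:
SELECT id, name, salary FROM employees WHERE salary > 119947

Result:
id | name  | salary
---+-------+-------
2  | Eve   | 151333
3  | Dave  | 148274
5  | Dave  | 165201
6  | Jack  | 176648
8  | Carol | 174737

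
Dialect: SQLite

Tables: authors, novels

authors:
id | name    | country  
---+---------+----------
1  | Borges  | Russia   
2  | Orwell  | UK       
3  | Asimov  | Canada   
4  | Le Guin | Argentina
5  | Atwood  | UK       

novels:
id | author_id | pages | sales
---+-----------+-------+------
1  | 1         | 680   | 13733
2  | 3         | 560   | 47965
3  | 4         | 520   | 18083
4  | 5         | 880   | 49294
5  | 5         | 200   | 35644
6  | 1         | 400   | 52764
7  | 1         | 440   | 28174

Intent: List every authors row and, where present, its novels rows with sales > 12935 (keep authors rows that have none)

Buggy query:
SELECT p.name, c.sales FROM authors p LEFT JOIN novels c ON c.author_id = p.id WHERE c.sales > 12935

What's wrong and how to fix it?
Bug: Filtering c.sales in WHERE discards the NULL rows produced by LEFT JOIN, turning it into an inner join

Fix: Put 'c.sales > 12935' in the JOIN's ON clause instead of WHERE

Corrected query:
SELECT p.name, c.sales FROM authors p LEFT JOIN novels c ON c.author_id = p.id AND c.sales > 12935

Result:
name    | sales
--------+------
Borges  | 13733
Borges  | 28174
Borges  | 52764
Orwell  | NULL 
Asimov  | 47965
Le Guin | 18083
Atwood  | 35644
Atwood  | 49294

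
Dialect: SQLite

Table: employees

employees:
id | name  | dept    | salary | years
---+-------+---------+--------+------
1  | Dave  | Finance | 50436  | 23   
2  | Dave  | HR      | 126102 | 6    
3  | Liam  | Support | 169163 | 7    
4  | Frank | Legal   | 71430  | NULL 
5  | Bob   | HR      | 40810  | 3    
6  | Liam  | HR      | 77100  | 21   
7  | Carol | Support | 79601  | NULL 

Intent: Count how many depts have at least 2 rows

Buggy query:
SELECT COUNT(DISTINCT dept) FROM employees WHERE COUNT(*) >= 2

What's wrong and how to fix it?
Bug: COUNT(*) cannot appear in WHERE; the per-group count doesn't exist yet

Fix: Group first with HAVING COUNT(*) >= 2, then COUNT the resulting groups

Corrected query:
SELECT COUNT(*) FROM (SELECT dept FROM employees GROUP BY dept HAVING COUNT(*) >= 2)

Result:
COUNT(*)
--------
2       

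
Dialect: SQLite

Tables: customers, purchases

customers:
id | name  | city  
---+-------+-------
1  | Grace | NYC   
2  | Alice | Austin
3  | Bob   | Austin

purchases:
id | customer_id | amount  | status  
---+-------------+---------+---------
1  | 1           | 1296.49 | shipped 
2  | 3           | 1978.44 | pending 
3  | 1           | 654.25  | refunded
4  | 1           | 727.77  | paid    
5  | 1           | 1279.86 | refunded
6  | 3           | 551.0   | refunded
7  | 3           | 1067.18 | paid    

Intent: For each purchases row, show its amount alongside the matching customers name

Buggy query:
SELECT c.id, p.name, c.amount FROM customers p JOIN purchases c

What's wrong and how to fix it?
Bug: Missing join condition: each purchases row is matched to all customers rows instead of just its own

Fix: Specify the join condition linking the foreign key to the parent id

Corrected query:
SELECT c.id, p.name, c.amount FROM customers p JOIN purchases c ON c.customer_id = p.id

Result:
id | name  | amount 
---+-------+--------
1  | Grace | 1296.49
2  | Bob   | 1978.44
3  | Grace | 654.25 
4  | Grace | 727.77 
5  | Grace | 1279.86
6  | Bob   | 551    
7  | Bob   | 1067.18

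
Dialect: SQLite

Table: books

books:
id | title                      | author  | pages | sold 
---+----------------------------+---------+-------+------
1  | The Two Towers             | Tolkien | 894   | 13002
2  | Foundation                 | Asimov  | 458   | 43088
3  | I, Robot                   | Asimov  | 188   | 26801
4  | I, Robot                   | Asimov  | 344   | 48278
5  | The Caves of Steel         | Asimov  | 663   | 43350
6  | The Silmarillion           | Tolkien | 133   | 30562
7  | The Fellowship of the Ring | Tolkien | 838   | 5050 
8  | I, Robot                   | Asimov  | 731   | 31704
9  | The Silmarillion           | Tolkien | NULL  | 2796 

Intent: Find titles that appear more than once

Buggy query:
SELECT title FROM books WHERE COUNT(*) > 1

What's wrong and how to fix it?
Bug: WHERE can't reference COUNT(*); aggregates are computed after WHERE

Fix: Group first, then use HAVING for the count condition

Corrected query:
SELECT title FROM books GROUP BY title HAVING COUNT(*) > 1

Result:
title           
----------------
I, Robot        
The Silmarillion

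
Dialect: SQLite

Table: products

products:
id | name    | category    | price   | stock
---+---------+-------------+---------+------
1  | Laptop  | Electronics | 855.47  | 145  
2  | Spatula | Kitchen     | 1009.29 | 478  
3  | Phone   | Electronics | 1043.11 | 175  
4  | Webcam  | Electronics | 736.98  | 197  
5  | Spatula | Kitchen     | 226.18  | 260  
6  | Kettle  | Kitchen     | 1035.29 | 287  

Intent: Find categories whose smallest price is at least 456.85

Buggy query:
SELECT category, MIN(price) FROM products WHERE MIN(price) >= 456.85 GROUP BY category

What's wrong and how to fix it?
Bug: Aggregates like MIN are computed per group after WHERE runs

Fix: Use HAVING for the per-group MIN condition

Corrected query:
SELECT category, MIN(price) FROM products GROUP BY category HAVING MIN(price) >= 456.85

Result:
category    | MIN(price)
------------+-----------
Electronics | 736.98    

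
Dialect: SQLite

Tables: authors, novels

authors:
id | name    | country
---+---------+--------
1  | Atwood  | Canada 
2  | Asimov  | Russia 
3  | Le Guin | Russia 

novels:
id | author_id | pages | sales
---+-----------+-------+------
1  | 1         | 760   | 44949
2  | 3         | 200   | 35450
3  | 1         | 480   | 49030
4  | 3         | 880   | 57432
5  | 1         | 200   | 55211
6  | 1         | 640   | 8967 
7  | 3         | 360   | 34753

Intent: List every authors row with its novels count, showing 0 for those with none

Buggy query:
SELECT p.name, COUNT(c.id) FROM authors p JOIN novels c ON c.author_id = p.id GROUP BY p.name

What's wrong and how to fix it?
Bug: An inner join excludes parents with zero children

Fix: Switch to LEFT JOIN to retain unmatched parent rows

Corrected query:
SELECT p.name, COUNT(c.id) FROM authors p LEFT JOIN novels c ON c.author_id = p.id GROUP BY p.name

Result:
name    | COUNT(c.id)
--------+------------
Asimov  | 0          
Atwood  | 4          
Le Guin | 3          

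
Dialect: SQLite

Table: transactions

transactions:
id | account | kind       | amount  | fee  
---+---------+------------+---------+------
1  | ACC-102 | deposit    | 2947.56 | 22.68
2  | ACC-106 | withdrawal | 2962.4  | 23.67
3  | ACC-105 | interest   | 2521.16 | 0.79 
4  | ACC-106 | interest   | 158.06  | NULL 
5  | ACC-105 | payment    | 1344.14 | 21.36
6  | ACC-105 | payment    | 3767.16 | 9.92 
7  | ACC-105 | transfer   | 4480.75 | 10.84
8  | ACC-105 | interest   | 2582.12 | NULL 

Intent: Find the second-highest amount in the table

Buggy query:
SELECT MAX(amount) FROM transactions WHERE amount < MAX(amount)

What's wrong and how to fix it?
Bug: MAX(amount) on the right of the comparison is an aggregate-in-WHERE error

Fix: Put the inner MAX in a scalar subquery

Corrected query:
SELECT MAX(amount) FROM transactions WHERE amount < (SELECT MAX(amount) FROM transactions)

Result:
MAX(amount)
-----------
3767.16    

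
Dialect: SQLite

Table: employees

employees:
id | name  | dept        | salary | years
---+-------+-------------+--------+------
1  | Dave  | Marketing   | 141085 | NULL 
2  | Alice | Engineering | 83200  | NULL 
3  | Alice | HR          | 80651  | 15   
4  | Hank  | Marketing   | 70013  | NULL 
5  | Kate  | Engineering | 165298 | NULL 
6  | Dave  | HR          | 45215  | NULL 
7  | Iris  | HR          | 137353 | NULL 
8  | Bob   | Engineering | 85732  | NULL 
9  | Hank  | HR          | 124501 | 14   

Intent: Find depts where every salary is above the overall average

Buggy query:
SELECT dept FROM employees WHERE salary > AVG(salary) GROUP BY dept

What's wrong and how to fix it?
Bug: AVG() is an aggregate; it can't sit directly in WHERE

Fix: Use a subquery for AVG and a HAVING MIN(...) filter so the condition holds for every row in the group

Corrected query:
SELECT dept FROM employees GROUP BY dept HAVING MIN(salary) > (SELECT AVG(salary) FROM employees)

Result:
(no rows)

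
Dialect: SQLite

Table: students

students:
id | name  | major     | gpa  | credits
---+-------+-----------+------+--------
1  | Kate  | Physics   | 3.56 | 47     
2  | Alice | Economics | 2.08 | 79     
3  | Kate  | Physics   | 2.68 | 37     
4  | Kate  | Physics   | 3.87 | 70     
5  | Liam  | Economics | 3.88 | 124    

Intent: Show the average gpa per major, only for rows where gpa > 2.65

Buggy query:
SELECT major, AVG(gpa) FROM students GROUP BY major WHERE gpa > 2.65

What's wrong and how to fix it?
Bug: Row-level WHERE must come before GROUP BY in the clause order

Fix: Move the WHERE clause before GROUP BY

Corrected query:
SELECT major, AVG(gpa) FROM students WHERE gpa > 2.65 GROUP BY major

Result:
major     | AVG(gpa)
----------+---------
Economics | 3.88    
Physics   | 3.37    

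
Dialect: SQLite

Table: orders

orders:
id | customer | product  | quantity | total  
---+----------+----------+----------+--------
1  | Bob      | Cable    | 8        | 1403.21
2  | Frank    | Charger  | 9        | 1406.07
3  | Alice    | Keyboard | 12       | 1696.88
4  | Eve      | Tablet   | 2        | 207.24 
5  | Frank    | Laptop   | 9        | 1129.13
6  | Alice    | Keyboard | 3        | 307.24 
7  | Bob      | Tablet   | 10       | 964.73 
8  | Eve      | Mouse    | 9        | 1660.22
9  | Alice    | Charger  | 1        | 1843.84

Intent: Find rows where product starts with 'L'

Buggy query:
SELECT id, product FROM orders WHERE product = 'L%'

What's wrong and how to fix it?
Bug: Wildcards only work with LIKE; '=' treats '%' as a literal character

Fix: Use LIKE for wildcard pattern matching

Corrected query:
SELECT id, product FROM orders WHERE product LIKE 'L%'

Result:
id | product
---+--------
5  | Laptop 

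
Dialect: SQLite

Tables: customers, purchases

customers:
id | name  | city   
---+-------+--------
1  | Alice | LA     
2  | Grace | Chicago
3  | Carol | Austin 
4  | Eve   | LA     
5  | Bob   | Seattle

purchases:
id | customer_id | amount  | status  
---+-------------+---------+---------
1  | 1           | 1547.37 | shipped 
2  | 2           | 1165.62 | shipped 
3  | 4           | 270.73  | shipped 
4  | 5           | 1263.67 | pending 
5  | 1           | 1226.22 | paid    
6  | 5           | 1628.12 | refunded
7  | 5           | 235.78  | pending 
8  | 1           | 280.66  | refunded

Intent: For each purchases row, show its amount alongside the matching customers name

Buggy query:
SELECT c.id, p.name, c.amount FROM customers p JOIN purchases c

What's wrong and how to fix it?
Bug: JOIN with no ON clause produces a cartesian product; every purchases row pairs with every customers row

Fix: Specify the join condition linking the foreign key to the parent id

Corrected query:
SELECT c.id, p.name, c.amount FROM customers p JOIN purchases c ON c.customer_id = p.id

Result:
id | name  | amount 
---+-------+--------
1  | Alice | 1547.37
2  | Grace | 1165.62
3  | Eve   | 270.73 
4  | Bob   | 1263.67
5  | Alice | 1226.22
6  | Bob   | 1628.12
7  | Bob   | 235.78 
8  | Alice | 280.66 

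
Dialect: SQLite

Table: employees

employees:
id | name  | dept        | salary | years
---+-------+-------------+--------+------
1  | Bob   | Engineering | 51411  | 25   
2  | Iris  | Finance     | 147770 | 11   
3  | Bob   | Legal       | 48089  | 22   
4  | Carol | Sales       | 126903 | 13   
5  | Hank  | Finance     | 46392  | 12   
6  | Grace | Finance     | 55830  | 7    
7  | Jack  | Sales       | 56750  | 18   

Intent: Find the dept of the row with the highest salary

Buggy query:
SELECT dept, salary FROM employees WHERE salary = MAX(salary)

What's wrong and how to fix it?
Bug: MAX(salary) is an aggregate and cannot be used directly in WHERE

Fix: Wrap MAX in a scalar subquery so WHERE compares against a single value

Corrected query:
SELECT dept, salary FROM employees WHERE salary = (SELECT MAX(salary) FROM employees)

Result:
dept    | salary
--------+-------
Finance | 147770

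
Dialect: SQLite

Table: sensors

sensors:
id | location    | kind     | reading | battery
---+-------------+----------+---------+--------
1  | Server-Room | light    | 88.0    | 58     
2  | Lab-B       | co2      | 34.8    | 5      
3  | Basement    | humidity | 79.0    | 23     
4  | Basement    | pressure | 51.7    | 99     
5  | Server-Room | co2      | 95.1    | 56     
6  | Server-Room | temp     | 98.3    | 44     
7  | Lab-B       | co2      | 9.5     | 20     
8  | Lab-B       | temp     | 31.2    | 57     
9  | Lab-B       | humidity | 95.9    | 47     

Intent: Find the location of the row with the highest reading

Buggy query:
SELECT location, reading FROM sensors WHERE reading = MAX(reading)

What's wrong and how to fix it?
Bug: WHERE is evaluated per row; an aggregate over the whole table isn't defined there

Fix: Use a subquery: WHERE reading = (SELECT MAX(reading) FROM sensors)

Corrected query:
SELECT location, reading FROM sensors WHERE reading = (SELECT MAX(reading) FROM sensors)

Result:
location    | reading
------------+--------
Server-Room | 98.3   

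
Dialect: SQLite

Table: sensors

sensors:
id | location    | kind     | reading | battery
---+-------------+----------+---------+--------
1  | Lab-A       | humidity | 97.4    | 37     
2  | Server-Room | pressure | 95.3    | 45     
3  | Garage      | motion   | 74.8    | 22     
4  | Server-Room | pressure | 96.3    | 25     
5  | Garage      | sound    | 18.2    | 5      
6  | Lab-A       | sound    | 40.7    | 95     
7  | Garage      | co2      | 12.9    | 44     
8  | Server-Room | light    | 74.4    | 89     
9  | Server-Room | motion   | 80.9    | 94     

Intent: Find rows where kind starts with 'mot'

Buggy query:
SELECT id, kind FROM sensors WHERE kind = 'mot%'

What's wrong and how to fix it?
Bug: '=' compares the literal string including the % character; pattern matching needs LIKE

Fix: Use LIKE for wildcard pattern matching

Corrected query:
SELECT id, kind FROM sensors WHERE kind LIKE 'mot%'

Result:
id | kind  
---+-------
3  | motion
9  | motion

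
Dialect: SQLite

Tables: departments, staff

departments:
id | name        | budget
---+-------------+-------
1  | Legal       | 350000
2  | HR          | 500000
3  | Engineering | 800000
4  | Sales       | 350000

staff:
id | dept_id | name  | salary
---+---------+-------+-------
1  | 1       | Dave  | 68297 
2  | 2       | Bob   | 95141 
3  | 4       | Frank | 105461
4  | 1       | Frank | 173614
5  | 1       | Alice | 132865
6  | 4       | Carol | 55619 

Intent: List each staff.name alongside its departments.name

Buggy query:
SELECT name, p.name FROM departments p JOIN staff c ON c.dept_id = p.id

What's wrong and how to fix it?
Bug: Both tables have a 'name' column; the unqualified reference is ambiguous

Fix: Prefix ambiguous columns with the table alias

Corrected query:
SELECT c.name, p.name FROM departments p JOIN staff c ON c.dept_id = p.id

Result:
name  | name 
------+------
Dave  | Legal
Bob   | HR   
Frank | Sales
Frank | Legal
Alice | Legal
Carol | Sales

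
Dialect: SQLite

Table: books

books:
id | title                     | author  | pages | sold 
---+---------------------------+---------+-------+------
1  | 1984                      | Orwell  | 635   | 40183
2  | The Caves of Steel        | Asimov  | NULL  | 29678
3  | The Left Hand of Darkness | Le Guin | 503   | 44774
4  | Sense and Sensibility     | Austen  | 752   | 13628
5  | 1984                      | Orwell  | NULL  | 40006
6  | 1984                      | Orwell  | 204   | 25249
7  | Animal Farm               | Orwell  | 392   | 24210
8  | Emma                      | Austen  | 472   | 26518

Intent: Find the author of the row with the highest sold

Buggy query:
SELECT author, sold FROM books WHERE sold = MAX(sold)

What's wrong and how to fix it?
Bug: WHERE is evaluated per row; an aggregate over the whole table isn't defined there

Fix: Wrap MAX in a scalar subquery so WHERE compares against a single value

Corrected query:
SELECT author, sold FROM books WHERE sold = (SELECT MAX(sold) FROM books)

Result:
author  | sold 
--------+------
Le Guin | 44774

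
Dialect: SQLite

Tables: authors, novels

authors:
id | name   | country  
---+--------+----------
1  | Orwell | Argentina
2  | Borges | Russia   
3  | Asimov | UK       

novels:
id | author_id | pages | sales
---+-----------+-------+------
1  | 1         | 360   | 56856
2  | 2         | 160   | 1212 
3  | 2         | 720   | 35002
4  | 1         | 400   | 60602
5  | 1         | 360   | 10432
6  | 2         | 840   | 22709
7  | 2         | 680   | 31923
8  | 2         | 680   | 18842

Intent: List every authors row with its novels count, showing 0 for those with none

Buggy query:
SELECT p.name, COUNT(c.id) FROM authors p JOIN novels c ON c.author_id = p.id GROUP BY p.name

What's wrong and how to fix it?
Bug: An inner join excludes parents with zero children

Fix: Use LEFT JOIN so parents without children still appear (COUNT(c.id) gives 0)

Corrected query:
SELECT p.name, COUNT(c.id) FROM authors p LEFT JOIN novels c ON c.author_id = p.id GROUP BY p.name

Result:
name   | COUNT(c.id)
-------+------------
Asimov | 0          
Borges | 5          
Orwell | 3          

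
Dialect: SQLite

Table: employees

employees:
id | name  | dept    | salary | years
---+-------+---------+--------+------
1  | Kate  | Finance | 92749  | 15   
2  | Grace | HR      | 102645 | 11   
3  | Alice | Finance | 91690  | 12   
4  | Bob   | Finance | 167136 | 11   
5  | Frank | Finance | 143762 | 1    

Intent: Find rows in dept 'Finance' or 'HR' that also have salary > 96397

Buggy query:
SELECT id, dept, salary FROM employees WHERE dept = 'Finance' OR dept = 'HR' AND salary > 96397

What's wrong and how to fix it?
Bug: Without parentheses, AND is evaluated before OR, so the salary filter only applies to the 'HR' branch

Fix: Group the OR with parentheses (or use IN), then AND the threshold

Corrected query:
SELECT id, dept, salary FROM employees WHERE (dept = 'Finance' OR dept = 'HR') AND salary > 96397

Result:
id | dept    | salary
---+---------+-------
2  | HR      | 102645
4  | Finance | 167136
5  | Finance | 143762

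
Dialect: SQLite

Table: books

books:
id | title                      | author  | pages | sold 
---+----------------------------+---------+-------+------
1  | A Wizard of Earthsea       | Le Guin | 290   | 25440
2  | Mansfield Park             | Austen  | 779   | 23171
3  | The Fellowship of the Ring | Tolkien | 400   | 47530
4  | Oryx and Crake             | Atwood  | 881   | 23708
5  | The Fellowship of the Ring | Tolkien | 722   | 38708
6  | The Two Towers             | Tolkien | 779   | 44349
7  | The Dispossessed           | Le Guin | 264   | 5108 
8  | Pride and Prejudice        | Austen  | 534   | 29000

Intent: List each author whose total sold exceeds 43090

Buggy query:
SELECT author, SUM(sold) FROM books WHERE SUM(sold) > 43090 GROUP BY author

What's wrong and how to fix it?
Bug: Aggregate functions cannot appear in a WHERE clause

Fix: Use HAVING (which filters groups after aggregation) instead of WHERE

Corrected query:
SELECT author, SUM(sold) FROM books GROUP BY author HAVING SUM(sold) > 43090

Result:
author  | SUM(sold)
--------+----------
Austen  | 52171    
Tolkien | 130587   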